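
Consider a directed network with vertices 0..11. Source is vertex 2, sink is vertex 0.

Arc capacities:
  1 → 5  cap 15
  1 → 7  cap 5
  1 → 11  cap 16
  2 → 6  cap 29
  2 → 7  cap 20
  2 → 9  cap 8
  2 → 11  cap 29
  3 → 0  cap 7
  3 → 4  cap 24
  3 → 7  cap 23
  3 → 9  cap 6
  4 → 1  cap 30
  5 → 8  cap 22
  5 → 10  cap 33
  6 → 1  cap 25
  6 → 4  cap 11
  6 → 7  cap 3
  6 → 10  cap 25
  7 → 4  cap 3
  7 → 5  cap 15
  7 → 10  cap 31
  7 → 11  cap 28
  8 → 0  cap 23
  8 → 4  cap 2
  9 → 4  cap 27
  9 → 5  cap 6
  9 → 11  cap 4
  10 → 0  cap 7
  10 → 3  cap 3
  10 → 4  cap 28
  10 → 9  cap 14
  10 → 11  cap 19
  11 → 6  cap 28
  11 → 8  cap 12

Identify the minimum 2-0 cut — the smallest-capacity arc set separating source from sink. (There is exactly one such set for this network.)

augment #1: 2→6→10→0 push 7
augment #2: 2→11→8→0 push 12
augment #3: 2→6→10→3→0 push 3
augment #4: 2→7→5→8→0 push 11
max flow = 33; residual-reachable set from 2 gives S-side
cut edges (S→T): {(8,0), (10,0), (10,3)} total cap 33

Min-cut arcs: {(8,0), (10,0), (10,3)} (total capacity 33)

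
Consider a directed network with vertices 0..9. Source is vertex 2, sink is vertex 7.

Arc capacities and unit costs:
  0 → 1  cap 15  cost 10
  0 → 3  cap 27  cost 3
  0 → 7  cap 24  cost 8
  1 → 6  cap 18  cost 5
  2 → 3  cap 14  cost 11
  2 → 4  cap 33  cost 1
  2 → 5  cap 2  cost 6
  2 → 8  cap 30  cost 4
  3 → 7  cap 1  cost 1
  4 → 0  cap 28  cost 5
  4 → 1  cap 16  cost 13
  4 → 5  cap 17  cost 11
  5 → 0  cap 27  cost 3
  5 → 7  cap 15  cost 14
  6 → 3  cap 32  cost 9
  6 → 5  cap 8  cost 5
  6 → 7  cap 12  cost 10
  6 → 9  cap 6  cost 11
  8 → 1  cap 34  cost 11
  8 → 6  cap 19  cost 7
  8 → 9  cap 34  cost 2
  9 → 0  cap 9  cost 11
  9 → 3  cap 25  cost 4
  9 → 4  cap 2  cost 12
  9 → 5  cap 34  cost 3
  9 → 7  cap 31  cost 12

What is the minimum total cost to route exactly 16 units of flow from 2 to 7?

shortest-cost path #1: 2→4→0→3→7 push 1 @ unit cost 10 (adds 10)
shortest-cost path #2: 2→4→0→7 push 15 @ unit cost 14 (adds 210)
total cost = 220

Minimum cost for 16 units: 220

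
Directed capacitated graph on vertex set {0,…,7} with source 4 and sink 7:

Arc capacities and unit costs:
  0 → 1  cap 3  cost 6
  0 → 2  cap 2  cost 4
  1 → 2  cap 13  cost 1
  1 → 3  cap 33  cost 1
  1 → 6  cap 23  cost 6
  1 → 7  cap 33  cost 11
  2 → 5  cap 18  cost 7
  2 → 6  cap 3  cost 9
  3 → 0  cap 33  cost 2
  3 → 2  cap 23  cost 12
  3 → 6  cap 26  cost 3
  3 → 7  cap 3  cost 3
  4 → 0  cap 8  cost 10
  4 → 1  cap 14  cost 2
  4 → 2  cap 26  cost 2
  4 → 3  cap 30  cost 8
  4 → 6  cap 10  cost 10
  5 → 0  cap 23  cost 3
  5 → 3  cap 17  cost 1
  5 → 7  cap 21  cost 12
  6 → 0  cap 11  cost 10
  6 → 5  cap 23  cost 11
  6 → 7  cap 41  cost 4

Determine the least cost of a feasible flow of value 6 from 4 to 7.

shortest-cost path #1: 4→1→3→7 push 3 @ unit cost 6 (adds 18)
shortest-cost path #2: 4→1→3→6→7 push 3 @ unit cost 10 (adds 30)
total cost = 48

Minimum cost for 6 units: 48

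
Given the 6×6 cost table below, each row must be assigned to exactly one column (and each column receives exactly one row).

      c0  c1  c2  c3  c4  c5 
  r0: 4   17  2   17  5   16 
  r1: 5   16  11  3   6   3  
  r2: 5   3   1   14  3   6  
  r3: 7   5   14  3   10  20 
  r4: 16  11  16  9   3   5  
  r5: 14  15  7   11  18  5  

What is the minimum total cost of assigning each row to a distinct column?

Minimum assignment cost: 21

one of 2 optimal assignments: row0→col0 (cost 4), row1→col3 (cost 3), row2→col2 (cost 1), row3→col1 (cost 5), row4→col4 (cost 3), row5→col5 (cost 5)
total = 4 + 3 + 1 + 5 + 3 + 5 = 21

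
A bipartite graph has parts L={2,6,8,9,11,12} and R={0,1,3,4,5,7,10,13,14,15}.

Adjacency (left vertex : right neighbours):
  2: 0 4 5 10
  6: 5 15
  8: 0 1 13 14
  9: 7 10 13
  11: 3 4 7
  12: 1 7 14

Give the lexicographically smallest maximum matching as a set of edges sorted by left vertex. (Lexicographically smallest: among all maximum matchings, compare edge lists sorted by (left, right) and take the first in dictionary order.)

|M| = 6 (so the lex-smallest maximum matching has 6 edges)
process left vertices in ascending order; for each, take the smallest-labelled available neighbour that still permits 6 edges overall, or leave it unmatched if none does
lex-smallest matching: {2-0, 6-5, 8-1, 9-7, 11-3, 12-14}

Lex-smallest maximum matching: {(2,0), (6,5), (8,1), (9,7), (11,3), (12,14)}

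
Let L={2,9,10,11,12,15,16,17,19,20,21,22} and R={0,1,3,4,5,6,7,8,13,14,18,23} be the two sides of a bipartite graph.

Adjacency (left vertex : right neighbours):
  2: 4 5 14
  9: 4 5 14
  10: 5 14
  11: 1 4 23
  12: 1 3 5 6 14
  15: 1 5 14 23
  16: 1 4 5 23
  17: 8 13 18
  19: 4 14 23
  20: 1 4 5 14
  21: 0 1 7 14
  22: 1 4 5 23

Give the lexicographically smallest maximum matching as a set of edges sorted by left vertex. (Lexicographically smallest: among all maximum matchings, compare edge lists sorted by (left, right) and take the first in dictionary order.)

|M| = 8 (so the lex-smallest maximum matching has 8 edges)
process left vertices in ascending order; for each, take the smallest-labelled available neighbour that still permits 8 edges overall, or leave it unmatched if none does
lex-smallest matching: {2-4, 9-5, 10-14, 11-1, 12-3, 15-23, 17-8, 21-0}

Lex-smallest maximum matching: {(2,4), (9,5), (10,14), (11,1), (12,3), (15,23), (17,8), (21,0)}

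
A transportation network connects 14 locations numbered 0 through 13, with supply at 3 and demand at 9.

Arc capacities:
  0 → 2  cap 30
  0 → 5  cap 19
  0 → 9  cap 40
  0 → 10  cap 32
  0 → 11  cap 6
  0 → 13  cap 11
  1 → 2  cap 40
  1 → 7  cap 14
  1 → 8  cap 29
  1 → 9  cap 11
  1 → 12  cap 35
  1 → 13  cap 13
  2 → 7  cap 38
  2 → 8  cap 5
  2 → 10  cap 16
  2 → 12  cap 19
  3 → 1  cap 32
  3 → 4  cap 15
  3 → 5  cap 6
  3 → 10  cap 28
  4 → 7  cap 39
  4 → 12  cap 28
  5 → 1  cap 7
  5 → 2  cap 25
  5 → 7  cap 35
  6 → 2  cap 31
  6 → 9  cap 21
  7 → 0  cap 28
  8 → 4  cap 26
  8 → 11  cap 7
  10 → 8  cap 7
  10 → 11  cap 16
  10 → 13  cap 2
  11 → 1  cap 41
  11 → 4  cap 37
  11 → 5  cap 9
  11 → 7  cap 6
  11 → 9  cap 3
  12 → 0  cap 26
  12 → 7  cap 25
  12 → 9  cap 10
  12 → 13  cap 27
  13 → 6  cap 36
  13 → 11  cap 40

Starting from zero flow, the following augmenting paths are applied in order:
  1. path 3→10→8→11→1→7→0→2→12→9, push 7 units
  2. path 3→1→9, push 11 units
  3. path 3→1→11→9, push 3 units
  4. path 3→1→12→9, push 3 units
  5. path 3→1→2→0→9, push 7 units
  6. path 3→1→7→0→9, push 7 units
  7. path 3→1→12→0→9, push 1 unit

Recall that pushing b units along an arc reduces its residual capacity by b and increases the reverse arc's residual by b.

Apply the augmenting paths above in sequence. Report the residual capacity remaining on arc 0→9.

after path 1 (3→10→8→11→1→7→0→2→12→9, push 7): res(0,9)=40
after path 2 (3→1→9, push 11): res(0,9)=40
after path 3 (3→1→11→9, push 3): res(0,9)=40
after path 4 (3→1→12→9, push 3): res(0,9)=40
after path 5 (3→1→2→0→9, push 7): res(0,9)=33
after path 6 (3→1→7→0→9, push 7): res(0,9)=26
after path 7 (3→1→12→0→9, push 1): res(0,9)=25

Residual capacity of (0,9): 25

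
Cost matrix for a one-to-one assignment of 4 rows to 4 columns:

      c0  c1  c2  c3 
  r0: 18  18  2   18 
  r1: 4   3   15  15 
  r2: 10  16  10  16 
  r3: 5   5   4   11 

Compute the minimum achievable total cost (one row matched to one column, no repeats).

one of 2 optimal assignments: row0→col2 (cost 2), row1→col1 (cost 3), row2→col0 (cost 10), row3→col3 (cost 11)
total = 2 + 3 + 10 + 11 = 26

Minimum assignment cost: 26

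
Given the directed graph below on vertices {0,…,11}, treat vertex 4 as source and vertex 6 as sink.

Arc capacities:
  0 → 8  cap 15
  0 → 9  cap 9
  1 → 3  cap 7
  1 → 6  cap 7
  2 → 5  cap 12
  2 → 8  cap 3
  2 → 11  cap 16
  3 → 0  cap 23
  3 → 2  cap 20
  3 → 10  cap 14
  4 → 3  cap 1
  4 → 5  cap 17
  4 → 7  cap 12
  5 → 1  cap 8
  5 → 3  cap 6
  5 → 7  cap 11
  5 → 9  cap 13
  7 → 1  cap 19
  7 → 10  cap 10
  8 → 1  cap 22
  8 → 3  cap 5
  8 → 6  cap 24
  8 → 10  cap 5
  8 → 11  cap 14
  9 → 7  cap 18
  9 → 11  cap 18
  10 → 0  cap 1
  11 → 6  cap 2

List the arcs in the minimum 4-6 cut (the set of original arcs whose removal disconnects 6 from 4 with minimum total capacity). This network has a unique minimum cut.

Min-cut arcs: {(1,3), (1,6), (4,3), (5,3), (10,0), (11,6)} (total capacity 24)

augment #1: 4→5→1→6 push 7
augment #2: 4→3→0→8→6 push 1
augment #3: 4→5→9→11→6 push 2
augment #4: 4→5→3→0→8→6 push 6
augment #5: 4→7→10→0→8→6 push 1
augment #6: 4→5→1→3→0→8→6 push 1
augment #7: 4→7→1→3→0→8→6 push 6
max flow = 24; residual-reachable set from 4 gives S-side
cut edges (S→T): {(1,3), (1,6), (4,3), (5,3), (10,0), (11,6)} total cap 24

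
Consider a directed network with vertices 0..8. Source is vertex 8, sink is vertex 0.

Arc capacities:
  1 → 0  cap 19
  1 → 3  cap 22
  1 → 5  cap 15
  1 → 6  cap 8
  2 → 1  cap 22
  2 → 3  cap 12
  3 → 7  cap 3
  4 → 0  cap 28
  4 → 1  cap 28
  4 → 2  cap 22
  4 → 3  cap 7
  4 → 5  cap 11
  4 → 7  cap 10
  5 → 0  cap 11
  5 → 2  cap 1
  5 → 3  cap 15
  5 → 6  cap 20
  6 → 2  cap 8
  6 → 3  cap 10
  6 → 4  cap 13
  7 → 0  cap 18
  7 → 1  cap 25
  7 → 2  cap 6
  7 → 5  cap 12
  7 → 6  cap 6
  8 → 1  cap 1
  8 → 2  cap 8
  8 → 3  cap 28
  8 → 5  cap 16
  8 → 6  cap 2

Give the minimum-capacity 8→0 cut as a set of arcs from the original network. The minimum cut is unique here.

Min-cut arcs: {(3,7), (8,1), (8,2), (8,5), (8,6)} (total capacity 30)

augment #1: 8→1→0 push 1
augment #2: 8→5→0 push 11
augment #3: 8→2→1→0 push 8
augment #4: 8→3→7→0 push 3
augment #5: 8→6→4→0 push 2
augment #6: 8→5→2→1→0 push 1
augment #7: 8→5→6→4→0 push 4
max flow = 30; residual-reachable set from 8 gives S-side
cut edges (S→T): {(3,7), (8,1), (8,2), (8,5), (8,6)} total cap 30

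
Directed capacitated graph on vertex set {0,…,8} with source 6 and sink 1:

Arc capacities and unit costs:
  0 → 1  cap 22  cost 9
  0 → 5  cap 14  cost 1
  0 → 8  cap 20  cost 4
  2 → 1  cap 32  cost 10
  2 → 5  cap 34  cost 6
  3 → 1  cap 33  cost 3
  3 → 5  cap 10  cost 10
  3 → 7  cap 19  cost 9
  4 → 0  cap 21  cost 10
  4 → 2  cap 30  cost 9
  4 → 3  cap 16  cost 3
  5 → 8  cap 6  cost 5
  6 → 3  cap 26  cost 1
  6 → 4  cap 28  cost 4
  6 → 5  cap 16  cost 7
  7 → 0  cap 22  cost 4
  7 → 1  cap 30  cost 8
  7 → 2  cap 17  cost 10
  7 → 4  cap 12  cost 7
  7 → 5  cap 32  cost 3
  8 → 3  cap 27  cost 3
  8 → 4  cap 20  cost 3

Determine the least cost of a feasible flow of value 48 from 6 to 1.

shortest-cost path #1: 6→3→1 push 26 @ unit cost 4 (adds 104)
shortest-cost path #2: 6→4→3→1 push 7 @ unit cost 10 (adds 70)
shortest-cost path #3: 6→4→0→1 push 15 @ unit cost 23 (adds 345)
total cost = 519

Minimum cost for 48 units: 519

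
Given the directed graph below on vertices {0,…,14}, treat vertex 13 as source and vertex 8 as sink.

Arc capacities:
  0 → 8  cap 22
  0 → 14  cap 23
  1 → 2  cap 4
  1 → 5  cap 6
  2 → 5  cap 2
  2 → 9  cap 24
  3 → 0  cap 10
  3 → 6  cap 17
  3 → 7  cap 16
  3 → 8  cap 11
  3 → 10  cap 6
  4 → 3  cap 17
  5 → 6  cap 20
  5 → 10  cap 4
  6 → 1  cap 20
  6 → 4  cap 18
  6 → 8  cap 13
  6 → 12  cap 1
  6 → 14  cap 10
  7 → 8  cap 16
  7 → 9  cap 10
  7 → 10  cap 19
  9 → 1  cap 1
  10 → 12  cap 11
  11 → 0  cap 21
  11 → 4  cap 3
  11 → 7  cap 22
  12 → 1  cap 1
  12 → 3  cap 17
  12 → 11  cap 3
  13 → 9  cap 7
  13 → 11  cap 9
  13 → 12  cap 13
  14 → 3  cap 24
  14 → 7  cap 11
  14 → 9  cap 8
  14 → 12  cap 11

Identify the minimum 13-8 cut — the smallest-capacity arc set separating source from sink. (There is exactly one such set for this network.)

augment #1: 13→11→0→8 push 9
augment #2: 13→12→3→8 push 11
augment #3: 13→12→3→0→8 push 2
augment #4: 13→9→1→5→6→8 push 1
max flow = 23; residual-reachable set from 13 gives S-side
cut edges (S→T): {(9,1), (13,11), (13,12)} total cap 23

Min-cut arcs: {(9,1), (13,11), (13,12)} (total capacity 23)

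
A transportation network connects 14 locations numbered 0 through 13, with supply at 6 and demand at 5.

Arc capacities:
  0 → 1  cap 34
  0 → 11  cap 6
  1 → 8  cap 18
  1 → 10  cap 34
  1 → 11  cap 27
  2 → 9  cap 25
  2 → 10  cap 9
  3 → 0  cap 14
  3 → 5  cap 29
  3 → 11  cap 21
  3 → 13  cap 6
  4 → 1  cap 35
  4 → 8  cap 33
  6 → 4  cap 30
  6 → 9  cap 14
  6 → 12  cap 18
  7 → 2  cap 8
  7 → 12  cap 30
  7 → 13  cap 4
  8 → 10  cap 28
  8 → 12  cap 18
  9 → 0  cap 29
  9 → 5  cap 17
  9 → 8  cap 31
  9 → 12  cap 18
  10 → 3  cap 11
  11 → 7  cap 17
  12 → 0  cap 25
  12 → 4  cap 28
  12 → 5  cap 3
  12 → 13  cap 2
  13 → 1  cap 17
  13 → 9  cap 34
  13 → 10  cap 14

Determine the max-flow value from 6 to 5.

augment #1: 6→9→5 bottleneck 14, total now 14
augment #2: 6→12→5 bottleneck 3, total now 17
augment #3: 6→12→13→9→5 bottleneck 2, total now 19
augment #4: 6→4→1→10→3→5 bottleneck 11, total now 30
augment #5: 6→4→1→11→7→2→9→5 bottleneck 1, total now 31

Maximum flow value: 31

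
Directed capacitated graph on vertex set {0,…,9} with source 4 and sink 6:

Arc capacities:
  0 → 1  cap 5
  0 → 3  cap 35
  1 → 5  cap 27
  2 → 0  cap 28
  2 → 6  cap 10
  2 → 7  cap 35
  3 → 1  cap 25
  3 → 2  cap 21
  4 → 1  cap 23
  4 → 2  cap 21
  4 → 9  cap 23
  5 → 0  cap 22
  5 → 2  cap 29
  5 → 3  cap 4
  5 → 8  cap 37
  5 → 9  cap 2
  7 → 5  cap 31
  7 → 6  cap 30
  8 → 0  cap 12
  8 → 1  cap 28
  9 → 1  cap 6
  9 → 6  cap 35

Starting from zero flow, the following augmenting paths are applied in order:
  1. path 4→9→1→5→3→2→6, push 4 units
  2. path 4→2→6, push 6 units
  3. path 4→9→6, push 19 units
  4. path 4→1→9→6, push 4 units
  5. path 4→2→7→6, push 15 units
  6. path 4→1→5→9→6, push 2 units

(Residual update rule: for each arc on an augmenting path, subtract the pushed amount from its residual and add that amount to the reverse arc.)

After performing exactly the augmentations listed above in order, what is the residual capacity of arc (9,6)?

after path 1 (4→9→1→5→3→2→6, push 4): res(9,6)=35
after path 2 (4→2→6, push 6): res(9,6)=35
after path 3 (4→9→6, push 19): res(9,6)=16
after path 4 (4→1→9→6, push 4): res(9,6)=12
after path 5 (4→2→7→6, push 15): res(9,6)=12
after path 6 (4→1→5→9→6, push 2): res(9,6)=10

Residual capacity of (9,6): 10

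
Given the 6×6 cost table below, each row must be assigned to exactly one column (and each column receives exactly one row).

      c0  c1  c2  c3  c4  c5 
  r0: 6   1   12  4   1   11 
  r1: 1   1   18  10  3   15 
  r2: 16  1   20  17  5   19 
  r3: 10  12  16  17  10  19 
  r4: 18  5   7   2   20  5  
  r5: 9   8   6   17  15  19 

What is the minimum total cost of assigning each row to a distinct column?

optimal assignment: row0→col3 (cost 4), row1→col0 (cost 1), row2→col1 (cost 1), row3→col4 (cost 10), row4→col5 (cost 5), row5→col2 (cost 6)
total = 4 + 1 + 1 + 10 + 5 + 6 = 27

Minimum assignment cost: 27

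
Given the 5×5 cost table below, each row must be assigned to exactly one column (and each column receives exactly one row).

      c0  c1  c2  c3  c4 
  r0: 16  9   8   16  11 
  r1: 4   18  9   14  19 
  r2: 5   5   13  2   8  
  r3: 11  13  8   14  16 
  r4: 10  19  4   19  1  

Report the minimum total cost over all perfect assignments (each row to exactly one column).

optimal assignment: row0→col1 (cost 9), row1→col0 (cost 4), row2→col3 (cost 2), row3→col2 (cost 8), row4→col4 (cost 1)
total = 9 + 4 + 2 + 8 + 1 = 24

Minimum assignment cost: 24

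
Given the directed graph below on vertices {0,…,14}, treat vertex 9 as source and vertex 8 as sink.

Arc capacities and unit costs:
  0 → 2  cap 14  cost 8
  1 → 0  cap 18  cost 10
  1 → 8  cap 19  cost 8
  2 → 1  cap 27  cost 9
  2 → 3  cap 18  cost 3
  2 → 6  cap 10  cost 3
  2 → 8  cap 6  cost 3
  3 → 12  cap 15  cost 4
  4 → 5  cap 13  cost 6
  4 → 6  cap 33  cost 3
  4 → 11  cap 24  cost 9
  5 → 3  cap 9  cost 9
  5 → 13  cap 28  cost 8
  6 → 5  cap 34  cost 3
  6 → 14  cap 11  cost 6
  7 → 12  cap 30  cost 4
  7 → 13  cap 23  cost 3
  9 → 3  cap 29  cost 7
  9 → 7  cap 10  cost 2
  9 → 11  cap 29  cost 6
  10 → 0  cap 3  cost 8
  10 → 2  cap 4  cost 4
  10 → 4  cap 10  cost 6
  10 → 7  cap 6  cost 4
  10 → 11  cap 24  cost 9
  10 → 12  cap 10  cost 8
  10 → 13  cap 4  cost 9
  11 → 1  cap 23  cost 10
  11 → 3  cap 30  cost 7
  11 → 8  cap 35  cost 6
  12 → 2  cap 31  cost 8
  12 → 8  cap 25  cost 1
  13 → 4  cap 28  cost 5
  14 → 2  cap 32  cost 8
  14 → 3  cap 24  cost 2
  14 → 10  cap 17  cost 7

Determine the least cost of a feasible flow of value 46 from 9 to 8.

shortest-cost path #1: 9→7→12→8 push 10 @ unit cost 7 (adds 70)
shortest-cost path #2: 9→11→8 push 29 @ unit cost 12 (adds 348)
shortest-cost path #3: 9→3→12→8 push 7 @ unit cost 12 (adds 84)
total cost = 502

Minimum cost for 46 units: 502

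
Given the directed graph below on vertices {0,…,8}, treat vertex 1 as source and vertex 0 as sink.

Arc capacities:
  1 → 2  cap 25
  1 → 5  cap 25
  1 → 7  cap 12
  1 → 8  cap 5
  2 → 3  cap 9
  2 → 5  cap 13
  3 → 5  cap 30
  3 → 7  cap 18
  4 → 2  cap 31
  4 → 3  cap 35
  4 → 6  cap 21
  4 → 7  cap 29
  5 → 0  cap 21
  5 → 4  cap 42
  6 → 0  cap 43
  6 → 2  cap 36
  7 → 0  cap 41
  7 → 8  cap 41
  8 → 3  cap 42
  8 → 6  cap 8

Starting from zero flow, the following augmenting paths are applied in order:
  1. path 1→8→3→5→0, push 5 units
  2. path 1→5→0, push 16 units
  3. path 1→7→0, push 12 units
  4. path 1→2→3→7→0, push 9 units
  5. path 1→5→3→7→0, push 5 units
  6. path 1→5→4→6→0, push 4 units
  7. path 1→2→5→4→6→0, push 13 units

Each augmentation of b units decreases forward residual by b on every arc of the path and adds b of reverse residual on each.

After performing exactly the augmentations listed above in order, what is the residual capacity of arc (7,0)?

after path 1 (1→8→3→5→0, push 5): res(7,0)=41
after path 2 (1→5→0, push 16): res(7,0)=41
after path 3 (1→7→0, push 12): res(7,0)=29
after path 4 (1→2→3→7→0, push 9): res(7,0)=20
after path 5 (1→5→3→7→0, push 5): res(7,0)=15
after path 6 (1→5→4→6→0, push 4): res(7,0)=15
after path 7 (1→2→5→4→6→0, push 13): res(7,0)=15

Residual capacity of (7,0): 15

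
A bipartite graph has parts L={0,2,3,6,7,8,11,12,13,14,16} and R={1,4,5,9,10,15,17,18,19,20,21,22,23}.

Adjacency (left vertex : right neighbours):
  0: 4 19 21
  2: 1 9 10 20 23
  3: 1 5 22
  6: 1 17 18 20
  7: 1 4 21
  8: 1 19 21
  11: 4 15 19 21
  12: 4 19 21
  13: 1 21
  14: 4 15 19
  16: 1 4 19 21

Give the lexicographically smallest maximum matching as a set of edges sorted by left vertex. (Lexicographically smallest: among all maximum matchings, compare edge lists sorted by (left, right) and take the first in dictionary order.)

|M| = 8 (so the lex-smallest maximum matching has 8 edges)
process left vertices in ascending order; for each, take the smallest-labelled available neighbour that still permits 8 edges overall, or leave it unmatched if none does
lex-smallest matching: {0-4, 2-9, 3-5, 6-17, 7-1, 8-19, 11-15, 12-21}

Lex-smallest maximum matching: {(0,4), (2,9), (3,5), (6,17), (7,1), (8,19), (11,15), (12,21)}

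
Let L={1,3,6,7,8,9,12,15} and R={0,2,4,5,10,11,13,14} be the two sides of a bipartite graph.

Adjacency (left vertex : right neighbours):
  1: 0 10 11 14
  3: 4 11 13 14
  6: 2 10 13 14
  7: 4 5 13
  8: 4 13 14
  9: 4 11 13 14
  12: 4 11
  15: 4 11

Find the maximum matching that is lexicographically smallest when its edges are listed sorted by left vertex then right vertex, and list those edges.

Lex-smallest maximum matching: {(1,0), (3,4), (6,2), (7,5), (8,13), (9,14), (12,11)}

|M| = 7 (so the lex-smallest maximum matching has 7 edges)
process left vertices in ascending order; for each, take the smallest-labelled available neighbour that still permits 7 edges overall, or leave it unmatched if none does
lex-smallest matching: {1-0, 3-4, 6-2, 7-5, 8-13, 9-14, 12-11}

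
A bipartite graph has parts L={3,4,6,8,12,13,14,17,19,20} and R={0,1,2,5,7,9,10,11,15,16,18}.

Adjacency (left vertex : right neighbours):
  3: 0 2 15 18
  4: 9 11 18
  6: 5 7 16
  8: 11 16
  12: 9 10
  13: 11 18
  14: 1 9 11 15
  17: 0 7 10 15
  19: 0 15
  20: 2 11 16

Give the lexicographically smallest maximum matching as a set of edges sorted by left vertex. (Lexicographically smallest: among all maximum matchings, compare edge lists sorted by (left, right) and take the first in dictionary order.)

Lex-smallest maximum matching: {(3,0), (4,9), (6,5), (8,11), (12,10), (13,18), (14,1), (17,7), (19,15), (20,2)}

|M| = 10 (so the lex-smallest maximum matching has 10 edges)
process left vertices in ascending order; for each, take the smallest-labelled available neighbour that still permits 10 edges overall, or leave it unmatched if none does
lex-smallest matching: {3-0, 4-9, 6-5, 8-11, 12-10, 13-18, 14-1, 17-7, 19-15, 20-2}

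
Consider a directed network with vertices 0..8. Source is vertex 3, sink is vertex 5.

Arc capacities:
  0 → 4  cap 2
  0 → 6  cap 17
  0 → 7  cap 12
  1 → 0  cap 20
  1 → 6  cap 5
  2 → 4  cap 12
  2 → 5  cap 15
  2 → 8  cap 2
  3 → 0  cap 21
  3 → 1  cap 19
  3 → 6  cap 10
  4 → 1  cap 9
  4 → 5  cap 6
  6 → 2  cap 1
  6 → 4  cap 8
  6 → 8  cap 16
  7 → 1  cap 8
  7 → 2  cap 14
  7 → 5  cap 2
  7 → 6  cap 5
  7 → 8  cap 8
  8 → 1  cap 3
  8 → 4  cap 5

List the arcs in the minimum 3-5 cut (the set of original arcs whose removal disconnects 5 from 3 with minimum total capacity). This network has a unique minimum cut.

Min-cut arcs: {(0,7), (4,5), (6,2)} (total capacity 19)

augment #1: 3→0→4→5 push 2
augment #2: 3→0→7→5 push 2
augment #3: 3→6→2→5 push 1
augment #4: 3→6→4→5 push 4
augment #5: 3→0→7→2→5 push 10
max flow = 19; residual-reachable set from 3 gives S-side
cut edges (S→T): {(0,7), (4,5), (6,2)} total cap 19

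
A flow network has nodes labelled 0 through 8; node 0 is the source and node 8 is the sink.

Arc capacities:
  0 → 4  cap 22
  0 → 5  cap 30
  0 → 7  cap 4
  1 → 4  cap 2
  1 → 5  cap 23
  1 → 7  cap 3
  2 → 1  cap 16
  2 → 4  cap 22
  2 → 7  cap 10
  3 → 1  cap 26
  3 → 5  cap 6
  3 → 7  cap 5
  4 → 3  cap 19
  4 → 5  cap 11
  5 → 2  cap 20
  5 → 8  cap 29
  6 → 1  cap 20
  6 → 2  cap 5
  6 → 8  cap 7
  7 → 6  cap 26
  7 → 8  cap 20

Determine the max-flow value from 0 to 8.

augment #1: 0→5→8 bottleneck 29, total now 29
augment #2: 0→7→8 bottleneck 4, total now 33
augment #3: 0→4→3→7→8 bottleneck 5, total now 38
augment #4: 0→5→2→7→8 bottleneck 1, total now 39
augment #5: 0→4→3→1→7→8 bottleneck 3, total now 42
augment #6: 0→4→5→2→7→8 bottleneck 7, total now 49
augment #7: 0→4→5→2→7→6→8 bottleneck 2, total now 51

Maximum flow value: 51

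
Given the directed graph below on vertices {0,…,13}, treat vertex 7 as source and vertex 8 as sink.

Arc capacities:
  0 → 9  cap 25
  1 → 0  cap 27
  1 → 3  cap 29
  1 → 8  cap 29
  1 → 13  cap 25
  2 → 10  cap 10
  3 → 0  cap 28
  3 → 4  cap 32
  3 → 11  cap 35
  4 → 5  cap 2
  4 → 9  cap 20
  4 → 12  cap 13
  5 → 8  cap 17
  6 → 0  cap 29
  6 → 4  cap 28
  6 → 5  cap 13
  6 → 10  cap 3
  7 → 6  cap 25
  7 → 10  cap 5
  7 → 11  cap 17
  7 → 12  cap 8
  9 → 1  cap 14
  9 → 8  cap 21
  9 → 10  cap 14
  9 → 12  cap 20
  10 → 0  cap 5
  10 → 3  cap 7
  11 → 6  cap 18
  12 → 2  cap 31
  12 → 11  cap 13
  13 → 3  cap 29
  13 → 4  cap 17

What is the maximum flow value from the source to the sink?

augment #1: 7→6→5→8 bottleneck 13, total now 13
augment #2: 7→6→0→9→8 bottleneck 12, total now 25
augment #3: 7→10→0→9→8 bottleneck 5, total now 30
augment #4: 7→11→6→0→9→8 bottleneck 4, total now 34
augment #5: 7→11→6→4→5→8 bottleneck 2, total now 36
augment #6: 7→11→6→0→9→1→8 bottleneck 4, total now 40
augment #7: 7→11→6→4→9→1→8 bottleneck 7, total now 47
augment #8: 7→12→11→6→4→9→1→8 bottleneck 1, total now 48
augment #9: 7→12→2→10→3→4→9→1→8 bottleneck 2, total now 50

Maximum flow value: 50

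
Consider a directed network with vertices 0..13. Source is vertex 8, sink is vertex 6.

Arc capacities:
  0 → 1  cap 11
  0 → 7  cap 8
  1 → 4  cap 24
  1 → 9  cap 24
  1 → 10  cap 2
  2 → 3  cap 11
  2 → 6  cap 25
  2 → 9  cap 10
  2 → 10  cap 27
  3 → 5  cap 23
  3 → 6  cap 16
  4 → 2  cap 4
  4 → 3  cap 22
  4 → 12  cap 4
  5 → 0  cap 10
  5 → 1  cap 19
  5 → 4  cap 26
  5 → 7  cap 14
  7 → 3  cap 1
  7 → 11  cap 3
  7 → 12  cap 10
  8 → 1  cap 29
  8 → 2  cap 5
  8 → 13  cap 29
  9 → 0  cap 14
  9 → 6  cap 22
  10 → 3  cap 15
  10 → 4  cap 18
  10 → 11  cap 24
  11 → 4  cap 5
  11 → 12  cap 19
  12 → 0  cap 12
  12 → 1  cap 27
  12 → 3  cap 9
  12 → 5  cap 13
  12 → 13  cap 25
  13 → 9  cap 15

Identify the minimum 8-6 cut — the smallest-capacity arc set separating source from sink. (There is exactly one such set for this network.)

Min-cut arcs: {(3,6), (4,2), (8,2), (9,6)} (total capacity 47)

augment #1: 8→2→6 push 5
augment #2: 8→1→9→6 push 22
augment #3: 8→1→4→2→6 push 4
augment #4: 8→1→4→3→6 push 3
augment #5: 8→13→9→0→7→3→6 push 1
augment #6: 8→13→9→1→4→3→6 push 12
max flow = 47; residual-reachable set from 8 gives S-side
cut edges (S→T): {(3,6), (4,2), (8,2), (9,6)} total cap 47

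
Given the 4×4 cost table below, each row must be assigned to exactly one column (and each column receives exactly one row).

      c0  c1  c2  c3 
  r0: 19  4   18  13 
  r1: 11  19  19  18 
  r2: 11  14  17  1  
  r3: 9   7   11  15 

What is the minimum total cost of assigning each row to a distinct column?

optimal assignment: row0→col1 (cost 4), row1→col0 (cost 11), row2→col3 (cost 1), row3→col2 (cost 11)
total = 4 + 11 + 1 + 11 = 27

Minimum assignment cost: 27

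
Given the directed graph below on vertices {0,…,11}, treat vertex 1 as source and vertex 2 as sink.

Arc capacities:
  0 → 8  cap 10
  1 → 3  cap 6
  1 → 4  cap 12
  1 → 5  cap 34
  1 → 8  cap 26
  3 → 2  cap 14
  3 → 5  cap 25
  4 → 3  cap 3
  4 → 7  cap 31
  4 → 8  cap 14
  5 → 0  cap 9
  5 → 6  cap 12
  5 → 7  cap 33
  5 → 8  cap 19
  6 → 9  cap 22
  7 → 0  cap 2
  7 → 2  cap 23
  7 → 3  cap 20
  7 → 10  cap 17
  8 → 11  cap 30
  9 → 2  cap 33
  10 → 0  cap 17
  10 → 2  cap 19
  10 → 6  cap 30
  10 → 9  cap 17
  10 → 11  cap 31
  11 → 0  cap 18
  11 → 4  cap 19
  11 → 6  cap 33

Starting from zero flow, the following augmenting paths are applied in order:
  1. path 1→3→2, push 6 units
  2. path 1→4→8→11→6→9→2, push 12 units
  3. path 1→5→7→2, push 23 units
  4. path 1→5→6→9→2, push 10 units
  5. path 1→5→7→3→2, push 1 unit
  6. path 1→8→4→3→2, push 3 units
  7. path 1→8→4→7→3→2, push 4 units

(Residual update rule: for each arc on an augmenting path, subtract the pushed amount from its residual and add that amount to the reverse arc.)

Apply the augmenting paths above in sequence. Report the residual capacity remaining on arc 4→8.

after path 1 (1→3→2, push 6): res(4,8)=14
after path 2 (1→4→8→11→6→9→2, push 12): res(4,8)=2
after path 3 (1→5→7→2, push 23): res(4,8)=2
after path 4 (1→5→6→9→2, push 10): res(4,8)=2
after path 5 (1→5→7→3→2, push 1): res(4,8)=2
after path 6 (1→8→4→3→2, push 3): res(4,8)=5
after path 7 (1→8→4→7→3→2, push 4): res(4,8)=9

Residual capacity of (4,8): 9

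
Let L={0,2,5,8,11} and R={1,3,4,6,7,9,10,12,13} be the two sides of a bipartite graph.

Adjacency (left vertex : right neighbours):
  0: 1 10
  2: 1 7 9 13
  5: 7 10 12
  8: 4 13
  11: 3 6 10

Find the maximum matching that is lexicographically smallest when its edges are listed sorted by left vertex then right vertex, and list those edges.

|M| = 5 (so the lex-smallest maximum matching has 5 edges)
process left vertices in ascending order; for each, take the smallest-labelled available neighbour that still permits 5 edges overall, or leave it unmatched if none does
lex-smallest matching: {0-1, 2-7, 5-10, 8-4, 11-3}

Lex-smallest maximum matching: {(0,1), (2,7), (5,10), (8,4), (11,3)}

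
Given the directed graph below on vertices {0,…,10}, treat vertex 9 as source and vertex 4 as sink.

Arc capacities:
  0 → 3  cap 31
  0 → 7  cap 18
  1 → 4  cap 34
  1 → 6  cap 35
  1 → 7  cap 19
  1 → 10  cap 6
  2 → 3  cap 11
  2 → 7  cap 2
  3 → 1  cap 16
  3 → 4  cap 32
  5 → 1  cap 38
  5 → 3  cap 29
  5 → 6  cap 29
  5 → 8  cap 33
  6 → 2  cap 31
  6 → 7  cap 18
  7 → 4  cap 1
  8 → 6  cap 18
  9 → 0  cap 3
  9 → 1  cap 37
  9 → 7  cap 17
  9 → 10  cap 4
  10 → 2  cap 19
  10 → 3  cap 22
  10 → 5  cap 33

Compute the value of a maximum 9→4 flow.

augment #1: 9→1→4 bottleneck 34, total now 34
augment #2: 9→7→4 bottleneck 1, total now 35
augment #3: 9→0→3→4 bottleneck 3, total now 38
augment #4: 9→10→3→4 bottleneck 4, total now 42
augment #5: 9→1→10→3→4 bottleneck 3, total now 45

Maximum flow value: 45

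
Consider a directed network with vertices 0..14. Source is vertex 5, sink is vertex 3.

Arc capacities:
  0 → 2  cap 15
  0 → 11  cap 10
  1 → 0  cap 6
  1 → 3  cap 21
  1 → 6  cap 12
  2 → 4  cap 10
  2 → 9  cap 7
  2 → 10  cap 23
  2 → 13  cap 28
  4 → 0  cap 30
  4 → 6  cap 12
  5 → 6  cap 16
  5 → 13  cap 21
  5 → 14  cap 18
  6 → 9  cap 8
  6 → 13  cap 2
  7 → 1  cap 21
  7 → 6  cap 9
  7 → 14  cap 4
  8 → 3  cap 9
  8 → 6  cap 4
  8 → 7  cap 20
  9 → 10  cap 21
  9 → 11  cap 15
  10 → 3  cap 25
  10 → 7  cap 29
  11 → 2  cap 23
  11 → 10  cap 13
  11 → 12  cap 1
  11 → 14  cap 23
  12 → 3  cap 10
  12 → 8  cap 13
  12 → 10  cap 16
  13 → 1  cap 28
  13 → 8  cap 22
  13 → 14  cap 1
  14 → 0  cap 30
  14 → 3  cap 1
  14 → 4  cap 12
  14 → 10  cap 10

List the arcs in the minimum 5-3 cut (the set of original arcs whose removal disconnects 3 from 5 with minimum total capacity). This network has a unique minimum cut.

augment #1: 5→14→3 push 1
augment #2: 5→13→1→3 push 21
augment #3: 5→14→10→3 push 10
augment #4: 5→6→9→10→3 push 8
augment #5: 5→6→13→8→3 push 2
augment #6: 5→14→0→2→10→3 push 7
max flow = 49; residual-reachable set from 5 gives S-side
cut edges (S→T): {(5,13), (5,14), (6,9), (6,13)} total cap 49

Min-cut arcs: {(5,13), (5,14), (6,9), (6,13)} (total capacity 49)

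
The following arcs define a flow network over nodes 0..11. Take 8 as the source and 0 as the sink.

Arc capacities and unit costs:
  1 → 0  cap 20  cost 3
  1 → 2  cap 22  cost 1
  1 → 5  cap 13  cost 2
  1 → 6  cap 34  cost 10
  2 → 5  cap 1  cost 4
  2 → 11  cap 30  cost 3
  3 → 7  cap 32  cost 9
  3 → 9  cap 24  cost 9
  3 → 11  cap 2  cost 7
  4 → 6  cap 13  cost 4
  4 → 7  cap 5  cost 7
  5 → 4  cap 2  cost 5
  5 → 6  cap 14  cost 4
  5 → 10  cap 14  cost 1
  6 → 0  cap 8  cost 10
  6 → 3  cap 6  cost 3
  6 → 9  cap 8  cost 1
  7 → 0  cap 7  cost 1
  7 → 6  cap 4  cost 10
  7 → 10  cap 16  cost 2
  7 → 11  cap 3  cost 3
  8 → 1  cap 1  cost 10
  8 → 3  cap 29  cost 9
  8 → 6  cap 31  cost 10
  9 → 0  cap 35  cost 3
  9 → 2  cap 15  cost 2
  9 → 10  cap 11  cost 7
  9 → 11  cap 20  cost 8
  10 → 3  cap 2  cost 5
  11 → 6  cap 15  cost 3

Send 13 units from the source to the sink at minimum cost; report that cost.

shortest-cost path #1: 8→1→0 push 1 @ unit cost 13 (adds 13)
shortest-cost path #2: 8→6→9→0 push 8 @ unit cost 14 (adds 112)
shortest-cost path #3: 8→3→7→0 push 4 @ unit cost 19 (adds 76)
total cost = 201

Minimum cost for 13 units: 201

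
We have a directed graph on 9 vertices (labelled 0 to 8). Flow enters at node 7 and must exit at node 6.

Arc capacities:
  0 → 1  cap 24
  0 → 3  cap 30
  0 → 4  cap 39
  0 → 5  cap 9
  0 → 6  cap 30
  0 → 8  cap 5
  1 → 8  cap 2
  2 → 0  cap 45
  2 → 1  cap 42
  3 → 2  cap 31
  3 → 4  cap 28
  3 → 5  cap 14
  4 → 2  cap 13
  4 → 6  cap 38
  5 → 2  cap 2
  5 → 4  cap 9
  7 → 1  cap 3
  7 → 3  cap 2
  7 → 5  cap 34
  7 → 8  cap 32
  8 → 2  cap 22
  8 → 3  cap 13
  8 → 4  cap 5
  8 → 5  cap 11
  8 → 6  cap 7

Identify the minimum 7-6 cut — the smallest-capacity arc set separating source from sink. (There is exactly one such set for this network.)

augment #1: 7→8→6 push 7
augment #2: 7→3→4→6 push 2
augment #3: 7→5→4→6 push 9
augment #4: 7→8→4→6 push 5
augment #5: 7→5→2→0→6 push 2
augment #6: 7→8→2→0→6 push 20
augment #7: 7→1→8→2→0→6 push 2
max flow = 47; residual-reachable set from 7 gives S-side
cut edges (S→T): {(1,8), (5,2), (5,4), (7,3), (7,8)} total cap 47

Min-cut arcs: {(1,8), (5,2), (5,4), (7,3), (7,8)} (total capacity 47)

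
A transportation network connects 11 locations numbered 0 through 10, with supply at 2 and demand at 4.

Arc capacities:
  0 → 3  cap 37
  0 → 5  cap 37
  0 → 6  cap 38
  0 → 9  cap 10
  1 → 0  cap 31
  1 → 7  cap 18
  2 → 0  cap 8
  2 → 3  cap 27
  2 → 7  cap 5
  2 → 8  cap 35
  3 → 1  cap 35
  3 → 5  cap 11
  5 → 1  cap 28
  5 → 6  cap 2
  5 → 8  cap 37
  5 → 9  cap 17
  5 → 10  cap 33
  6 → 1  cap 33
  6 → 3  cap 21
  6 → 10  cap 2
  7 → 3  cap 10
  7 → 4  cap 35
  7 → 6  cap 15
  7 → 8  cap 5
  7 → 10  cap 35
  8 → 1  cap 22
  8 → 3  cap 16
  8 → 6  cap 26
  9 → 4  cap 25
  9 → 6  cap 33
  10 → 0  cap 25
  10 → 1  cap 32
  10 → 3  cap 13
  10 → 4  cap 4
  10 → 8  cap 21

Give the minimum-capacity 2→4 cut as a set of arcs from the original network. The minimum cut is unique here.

augment #1: 2→7→4 push 5
augment #2: 2→0→9→4 push 8
augment #3: 2→3→1→7→4 push 18
augment #4: 2→3→5→9→4 push 9
augment #5: 2→8→6→10→4 push 2
augment #6: 2→8→1→0→9→4 push 2
augment #7: 2→8→3→5→9→4 push 2
augment #8: 2→8→1→0→5→9→4 push 4
augment #9: 2→8→1→0→5→10→4 push 2
max flow = 52; residual-reachable set from 2 gives S-side
cut edges (S→T): {(1,7), (2,7), (9,4), (10,4)} total cap 52

Min-cut arcs: {(1,7), (2,7), (9,4), (10,4)} (total capacity 52)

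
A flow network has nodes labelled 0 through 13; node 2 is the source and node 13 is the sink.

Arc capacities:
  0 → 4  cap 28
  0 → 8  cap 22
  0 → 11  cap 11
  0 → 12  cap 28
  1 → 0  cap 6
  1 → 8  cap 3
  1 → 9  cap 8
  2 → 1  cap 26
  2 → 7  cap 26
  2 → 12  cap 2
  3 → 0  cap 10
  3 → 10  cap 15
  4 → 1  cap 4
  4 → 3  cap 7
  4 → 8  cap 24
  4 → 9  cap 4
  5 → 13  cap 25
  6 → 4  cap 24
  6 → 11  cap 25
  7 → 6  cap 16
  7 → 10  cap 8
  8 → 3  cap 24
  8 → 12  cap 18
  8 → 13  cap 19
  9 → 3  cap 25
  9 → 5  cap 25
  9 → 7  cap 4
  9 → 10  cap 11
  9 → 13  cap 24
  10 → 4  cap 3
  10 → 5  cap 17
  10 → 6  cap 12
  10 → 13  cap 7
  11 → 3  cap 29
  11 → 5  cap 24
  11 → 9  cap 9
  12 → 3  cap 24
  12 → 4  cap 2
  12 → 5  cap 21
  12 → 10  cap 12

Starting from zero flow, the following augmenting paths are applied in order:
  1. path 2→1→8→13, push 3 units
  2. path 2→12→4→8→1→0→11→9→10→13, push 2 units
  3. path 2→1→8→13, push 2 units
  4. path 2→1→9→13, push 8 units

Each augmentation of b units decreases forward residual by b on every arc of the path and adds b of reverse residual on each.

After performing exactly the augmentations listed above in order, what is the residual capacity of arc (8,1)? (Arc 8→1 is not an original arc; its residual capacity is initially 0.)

Residual capacity of (8,1): 3

after path 1 (2→1→8→13, push 3): res(8,1)=3
after path 2 (2→12→4→8→1→0→11→9→10→13, push 2): res(8,1)=1
after path 3 (2→1→8→13, push 2): res(8,1)=3
after path 4 (2→1→9→13, push 8): res(8,1)=3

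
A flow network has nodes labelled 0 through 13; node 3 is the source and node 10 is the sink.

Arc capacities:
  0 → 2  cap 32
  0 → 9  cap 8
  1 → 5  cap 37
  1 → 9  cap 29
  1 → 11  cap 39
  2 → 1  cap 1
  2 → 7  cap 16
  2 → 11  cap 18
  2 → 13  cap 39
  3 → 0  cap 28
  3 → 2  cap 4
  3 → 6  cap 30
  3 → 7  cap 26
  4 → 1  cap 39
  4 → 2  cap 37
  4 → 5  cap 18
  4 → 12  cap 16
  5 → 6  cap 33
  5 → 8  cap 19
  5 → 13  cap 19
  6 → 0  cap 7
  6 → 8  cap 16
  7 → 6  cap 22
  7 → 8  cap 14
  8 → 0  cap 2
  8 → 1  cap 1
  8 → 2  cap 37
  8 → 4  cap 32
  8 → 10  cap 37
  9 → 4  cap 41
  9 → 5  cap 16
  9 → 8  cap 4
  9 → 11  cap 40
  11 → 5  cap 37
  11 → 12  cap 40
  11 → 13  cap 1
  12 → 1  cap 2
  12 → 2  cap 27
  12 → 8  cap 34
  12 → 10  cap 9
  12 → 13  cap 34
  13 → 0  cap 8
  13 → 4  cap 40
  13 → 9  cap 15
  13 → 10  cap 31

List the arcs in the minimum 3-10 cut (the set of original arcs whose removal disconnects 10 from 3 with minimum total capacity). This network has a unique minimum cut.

augment #1: 3→2→13→10 push 4
augment #2: 3→6→8→10 push 16
augment #3: 3→7→8→10 push 14
augment #4: 3→0→2→13→10 push 27
augment #5: 3→0→9→8→10 push 1
augment #6: 3→6→0→9→8→10 push 3
augment #7: 3→6→0→2→11→12→10 push 4
max flow = 69; residual-reachable set from 3 gives S-side
cut edges (S→T): {(3,0), (3,2), (6,0), (6,8), (7,8)} total cap 69

Min-cut arcs: {(3,0), (3,2), (6,0), (6,8), (7,8)} (total capacity 69)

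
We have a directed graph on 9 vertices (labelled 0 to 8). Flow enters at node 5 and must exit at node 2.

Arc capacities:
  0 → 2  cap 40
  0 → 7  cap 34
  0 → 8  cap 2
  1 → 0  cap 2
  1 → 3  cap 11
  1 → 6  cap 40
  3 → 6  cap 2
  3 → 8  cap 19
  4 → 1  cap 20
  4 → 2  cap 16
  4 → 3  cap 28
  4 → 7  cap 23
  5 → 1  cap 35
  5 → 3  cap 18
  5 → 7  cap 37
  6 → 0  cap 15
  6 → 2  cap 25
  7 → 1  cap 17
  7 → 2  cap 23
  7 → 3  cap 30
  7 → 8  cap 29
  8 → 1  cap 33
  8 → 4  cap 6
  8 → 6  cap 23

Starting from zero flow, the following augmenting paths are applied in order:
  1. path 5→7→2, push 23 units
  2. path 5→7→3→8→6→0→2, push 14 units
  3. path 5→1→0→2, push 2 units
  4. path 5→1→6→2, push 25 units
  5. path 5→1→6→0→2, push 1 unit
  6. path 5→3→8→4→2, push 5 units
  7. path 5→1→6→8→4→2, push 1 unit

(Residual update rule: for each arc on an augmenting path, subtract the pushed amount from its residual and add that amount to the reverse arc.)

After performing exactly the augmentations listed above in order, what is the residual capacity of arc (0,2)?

Residual capacity of (0,2): 23

after path 1 (5→7→2, push 23): res(0,2)=40
after path 2 (5→7→3→8→6→0→2, push 14): res(0,2)=26
after path 3 (5→1→0→2, push 2): res(0,2)=24
after path 4 (5→1→6→2, push 25): res(0,2)=24
after path 5 (5→1→6→0→2, push 1): res(0,2)=23
after path 6 (5→3→8→4→2, push 5): res(0,2)=23
after path 7 (5→1→6→8→4→2, push 1): res(0,2)=23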